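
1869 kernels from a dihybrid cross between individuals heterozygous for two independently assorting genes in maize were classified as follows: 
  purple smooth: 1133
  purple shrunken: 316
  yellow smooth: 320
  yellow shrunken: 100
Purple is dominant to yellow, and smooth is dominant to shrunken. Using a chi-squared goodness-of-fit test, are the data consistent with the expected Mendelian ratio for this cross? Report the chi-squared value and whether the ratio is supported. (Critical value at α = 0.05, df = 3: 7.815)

14.795; not consistent

A dihybrid F₂ with independent assortment and complete dominance at both loci gives a 9:3:3:1 phenotypic ratio.
Under the 9:3:3:1 hypothesis (Σ ratio = 16, N = 1869):
  purple smooth: 1869 × 9/16 = 1051.3125
  purple shrunken: 1869 × 3/16 = 350.4375
  yellow smooth: 1869 × 3/16 = 350.4375
  yellow shrunken: 1869 × 1/16 = 116.8125
χ² = Σ (O − E)² / E
  purple smooth: (1133 − 1051.3125)² / 1051.3125 = 6.3472
  purple shrunken: (316 − 350.4375)² / 350.4375 = 3.3842
  yellow smooth: (320 − 350.4375)² / 350.4375 = 2.6437
  yellow shrunken: (100 − 116.8125)² / 116.8125 = 2.4198
χ² = 6.3472 + 3.3842 + 2.6437 + 2.4198 = 14.7949 ≈ 14.795
Degrees of freedom = 4 − 1 = 3; critical value at α = 0.05 is 7.815.
Since 14.795 > 7.815, we reject the null hypothesis — the data do not fit the 9:3:3:1 ratio.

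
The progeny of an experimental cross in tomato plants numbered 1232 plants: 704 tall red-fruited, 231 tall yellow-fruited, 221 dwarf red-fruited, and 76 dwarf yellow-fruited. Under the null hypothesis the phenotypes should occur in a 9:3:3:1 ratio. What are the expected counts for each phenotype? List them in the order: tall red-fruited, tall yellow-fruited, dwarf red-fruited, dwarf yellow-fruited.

Under the 9:3:3:1 hypothesis (Σ ratio = 16, N = 1232):
  tall red-fruited: 1232 × 9/16 = 693
  tall yellow-fruited: 1232 × 3/16 = 231
  dwarf red-fruited: 1232 × 3/16 = 231
  dwarf yellow-fruited: 1232 × 1/16 = 77

693, 231, 231, 77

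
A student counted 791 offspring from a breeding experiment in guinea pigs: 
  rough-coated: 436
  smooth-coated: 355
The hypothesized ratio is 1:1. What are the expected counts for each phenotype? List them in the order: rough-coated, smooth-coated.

395.5, 395.5

Total ratio parts = 2. Expected numbers out of 791:
  rough-coated: 791 × 1/2 = 395.5
  smooth-coated: 791 × 1/2 = 395.5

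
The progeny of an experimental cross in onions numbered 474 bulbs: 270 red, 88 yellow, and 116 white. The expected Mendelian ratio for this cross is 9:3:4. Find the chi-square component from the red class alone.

0.043

Total ratio parts = 16. Expected numbers out of 474:
  red: 474 × 9/16 = 266.625
  yellow: 474 × 3/16 = 88.875
  white: 474 × 4/16 = 118.5
Contribution of red: (270 − 266.625)² / 266.625 = 0.0427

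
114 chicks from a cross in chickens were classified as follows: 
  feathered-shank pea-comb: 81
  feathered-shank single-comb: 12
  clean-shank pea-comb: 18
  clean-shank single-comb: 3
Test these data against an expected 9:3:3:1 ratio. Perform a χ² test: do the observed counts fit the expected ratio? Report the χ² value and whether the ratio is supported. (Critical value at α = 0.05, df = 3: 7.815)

Expected counts for N = 114 under a 9:3:3:1 ratio (total parts = 16):
  feathered-shank pea-comb: 114 × 9/16 = 64.125
  feathered-shank single-comb: 114 × 3/16 = 21.375
  clean-shank pea-comb: 114 × 3/16 = 21.375
  clean-shank single-comb: 114 × 1/16 = 7.125
χ² = Σ (O − E)² / E
  feathered-shank pea-comb: (81 − 64.125)² / 64.125 = 4.4408
  feathered-shank single-comb: (12 − 21.375)² / 21.375 = 4.1118
  clean-shank pea-comb: (18 − 21.375)² / 21.375 = 0.5329
  clean-shank single-comb: (3 − 7.125)² / 7.125 = 2.3882
χ² = 4.4408 + 4.1118 + 0.5329 + 2.3882 = 11.4737 ≈ 11.474
Degrees of freedom = 4 − 1 = 3; critical value at α = 0.05 is 7.815.
Since 11.474 > 7.815, we reject the null hypothesis — the data do not fit the 9:3:3:1 ratio.

11.474; not consistent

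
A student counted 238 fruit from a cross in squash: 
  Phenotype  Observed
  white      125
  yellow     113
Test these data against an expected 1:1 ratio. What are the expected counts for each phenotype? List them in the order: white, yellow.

119, 119

Expected counts for N = 238 under a 1:1 ratio (total parts = 2):
  white: 238 × 1/2 = 119
  yellow: 238 × 1/2 = 119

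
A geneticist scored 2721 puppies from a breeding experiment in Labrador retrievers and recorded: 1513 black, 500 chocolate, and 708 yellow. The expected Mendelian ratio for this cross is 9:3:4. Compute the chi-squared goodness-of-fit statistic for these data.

Expected counts for N = 2721 under a 9:3:4 ratio (total parts = 16):
  black: 2721 × 9/16 = 1530.5625
  chocolate: 2721 × 3/16 = 510.1875
  yellow: 2721 × 4/16 = 680.25
χ² = Σ (O − E)² / E
  black: (1513 − 1530.5625)² / 1530.5625 = 0.2015
  chocolate: (500 − 510.1875)² / 510.1875 = 0.2034
  yellow: (708 − 680.25)² / 680.25 = 1.1320
χ² = 0.2015 + 0.2034 + 1.1320 = 1.5369 ≈ 1.537

1.537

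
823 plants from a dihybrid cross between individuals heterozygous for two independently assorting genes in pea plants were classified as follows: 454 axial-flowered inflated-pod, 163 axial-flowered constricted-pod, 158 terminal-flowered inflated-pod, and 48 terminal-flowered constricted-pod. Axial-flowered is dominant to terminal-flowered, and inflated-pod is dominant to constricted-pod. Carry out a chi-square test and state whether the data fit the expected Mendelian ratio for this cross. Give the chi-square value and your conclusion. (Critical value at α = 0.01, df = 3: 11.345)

A dihybrid F₂ with independent assortment and complete dominance at both loci gives a 9:3:3:1 phenotypic ratio.
Under the 9:3:3:1 hypothesis (Σ ratio = 16, N = 823):
  axial-flowered inflated-pod: 823 × 9/16 = 462.9375
  axial-flowered constricted-pod: 823 × 3/16 = 154.3125
  terminal-flowered inflated-pod: 823 × 3/16 = 154.3125
  terminal-flowered constricted-pod: 823 × 1/16 = 51.4375
χ² = Σ (O − E)² / E
  axial-flowered inflated-pod: (454 − 462.9375)² / 462.9375 = 0.1725
  axial-flowered constricted-pod: (163 − 154.3125)² / 154.3125 = 0.4891
  terminal-flowered inflated-pod: (158 − 154.3125)² / 154.3125 = 0.0881
  terminal-flowered constricted-pod: (48 − 51.4375)² / 51.4375 = 0.2297
χ² = 0.1725 + 0.4891 + 0.0881 + 0.2297 = 0.9794 ≈ 0.979
Degrees of freedom = 4 − 1 = 3; critical value at α = 0.01 is 11.345.
Since 0.979 < 11.345, we fail to reject the null hypothesis — the data are consistent with the 9:3:3:1 ratio.

0.979; consistent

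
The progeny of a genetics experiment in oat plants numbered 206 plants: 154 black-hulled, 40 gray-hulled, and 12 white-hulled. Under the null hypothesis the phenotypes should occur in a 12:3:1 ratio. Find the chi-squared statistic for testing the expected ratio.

0.110

Expected counts for N = 206 under a 12:3:1 ratio (total parts = 16):
  black-hulled: 206 × 12/16 = 154.5
  gray-hulled: 206 × 3/16 = 38.625
  white-hulled: 206 × 1/16 = 12.875
χ² = Σ (O − E)² / E
  black-hulled: (154 − 154.5)² / 154.5 = 0.0016
  gray-hulled: (40 − 38.625)² / 38.625 = 0.0489
  white-hulled: (12 − 12.875)² / 12.875 = 0.0595
χ² = 0.0016 + 0.0489 + 0.0595 = 0.110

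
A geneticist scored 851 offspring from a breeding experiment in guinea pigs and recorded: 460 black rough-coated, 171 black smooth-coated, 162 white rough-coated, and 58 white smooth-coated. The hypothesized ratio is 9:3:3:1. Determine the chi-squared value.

2.022

Under the 9:3:3:1 hypothesis (Σ ratio = 16, N = 851):
  black rough-coated: 851 × 9/16 = 478.6875
  black smooth-coated: 851 × 3/16 = 159.5625
  white rough-coated: 851 × 3/16 = 159.5625
  white smooth-coated: 851 × 1/16 = 53.1875
χ² = Σ (O − E)² / E
  black rough-coated: (460 − 478.6875)² / 478.6875 = 0.7295
  black smooth-coated: (171 − 159.5625)² / 159.5625 = 0.8198
  white rough-coated: (162 − 159.5625)² / 159.5625 = 0.0372
  white smooth-coated: (58 − 53.1875)² / 53.1875 = 0.4354
χ² = 0.7295 + 0.8198 + 0.0372 + 0.4354 = 2.0219 ≈ 2.022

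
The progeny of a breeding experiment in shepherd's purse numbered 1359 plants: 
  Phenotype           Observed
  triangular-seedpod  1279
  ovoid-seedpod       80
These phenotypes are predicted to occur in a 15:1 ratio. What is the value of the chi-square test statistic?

0.306

Total ratio parts = 16. Expected numbers out of 1359:
  triangular-seedpod: 1359 × 15/16 = 1274.0625
  ovoid-seedpod: 1359 × 1/16 = 84.9375
χ² = Σ (O − E)² / E
  triangular-seedpod: (1279 − 1274.0625)² / 1274.0625 = 0.0191
  ovoid-seedpod: (80 − 84.9375)² / 84.9375 = 0.2870
χ² = 0.0191 + 0.2870 = 0.3061 ≈ 0.306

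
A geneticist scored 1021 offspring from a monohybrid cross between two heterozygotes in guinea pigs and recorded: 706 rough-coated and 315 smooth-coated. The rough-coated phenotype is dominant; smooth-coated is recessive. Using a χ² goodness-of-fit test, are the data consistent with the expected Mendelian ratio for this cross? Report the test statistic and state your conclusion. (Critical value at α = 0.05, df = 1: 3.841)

For a monohybrid cross between heterozygotes with complete dominance, the expected phenotypic ratio is 3:1.
Expected counts for N = 1021 under a 3:1 ratio (total parts = 4):
  rough-coated: 1021 × 3/4 = 765.75
  smooth-coated: 1021 × 1/4 = 255.25
χ² = Σ (O − E)² / E
  rough-coated: (706 − 765.75)² / 765.75 = 4.6622
  smooth-coated: (315 − 255.25)² / 255.25 = 13.9865
χ² = 4.6622 + 13.9865 = 18.6487 ≈ 18.649
Degrees of freedom = 2 − 1 = 1; critical value at α = 0.05 is 3.841.
Since 18.649 > 3.841, we reject the null hypothesis — the data do not fit the 3:1 ratio.

18.649; not consistent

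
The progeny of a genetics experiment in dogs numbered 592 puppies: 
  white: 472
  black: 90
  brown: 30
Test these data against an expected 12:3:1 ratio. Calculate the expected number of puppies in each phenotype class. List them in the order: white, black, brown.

Expected counts for N = 592 under a 12:3:1 ratio (total parts = 16):
  white: 592 × 12/16 = 444
  black: 592 × 3/16 = 111
  brown: 592 × 1/16 = 37

444, 111, 37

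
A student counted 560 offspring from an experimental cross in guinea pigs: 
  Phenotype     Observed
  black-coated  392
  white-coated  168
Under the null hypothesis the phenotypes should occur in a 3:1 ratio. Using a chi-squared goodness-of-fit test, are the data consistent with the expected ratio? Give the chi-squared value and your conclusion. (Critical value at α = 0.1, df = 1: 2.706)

7.467; not consistent

The 3:1 ratio has 4 parts, so with N = 560 the expected counts are:
  black-coated: 560 × 3/4 = 420
  white-coated: 560 × 1/4 = 140
χ² = Σ (O − E)² / E
  black-coated: (392 − 420)² / 420 = 1.8667
  white-coated: (168 − 140)² / 140 = 5.6000
χ² = 1.8667 + 5.6000 = 7.4667 ≈ 7.467
Degrees of freedom = 2 − 1 = 1; critical value at α = 0.1 is 2.706.
Since 7.467 > 2.706, we reject the null hypothesis — the data do not fit the 3:1 ratio.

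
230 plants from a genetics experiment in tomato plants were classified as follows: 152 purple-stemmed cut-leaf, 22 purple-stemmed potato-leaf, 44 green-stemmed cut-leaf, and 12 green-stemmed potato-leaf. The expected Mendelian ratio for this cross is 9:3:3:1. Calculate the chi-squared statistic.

Under the 9:3:3:1 hypothesis (Σ ratio = 16, N = 230):
  purple-stemmed cut-leaf: 230 × 9/16 = 129.375
  purple-stemmed potato-leaf: 230 × 3/16 = 43.125
  green-stemmed cut-leaf: 230 × 3/16 = 43.125
  green-stemmed potato-leaf: 230 × 1/16 = 14.375
χ² = Σ (O − E)² / E
  purple-stemmed cut-leaf: (152 − 129.375)² / 129.375 = 3.9566
  purple-stemmed potato-leaf: (22 − 43.125)² / 43.125 = 10.3482
  green-stemmed cut-leaf: (44 − 43.125)² / 43.125 = 0.0178
  green-stemmed potato-leaf: (12 − 14.375)² / 14.375 = 0.3924
χ² = 3.9566 + 10.3482 + 0.0178 + 0.3924 = 14.715

14.715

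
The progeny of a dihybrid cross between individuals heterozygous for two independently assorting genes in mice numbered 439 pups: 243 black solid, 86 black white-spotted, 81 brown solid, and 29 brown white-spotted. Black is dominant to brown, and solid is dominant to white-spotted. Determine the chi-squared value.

A dihybrid F₂ with independent assortment and complete dominance at both loci gives a 9:3:3:1 phenotypic ratio.
The 9:3:3:1 ratio has 16 parts, so with N = 439 the expected counts are:
  black solid: 439 × 9/16 = 246.9375
  black white-spotted: 439 × 3/16 = 82.3125
  brown solid: 439 × 3/16 = 82.3125
  brown white-spotted: 439 × 1/16 = 27.4375
χ² = Σ (O − E)² / E
  black solid: (243 − 246.9375)² / 246.9375 = 0.0628
  black white-spotted: (86 − 82.3125)² / 82.3125 = 0.1652
  brown solid: (81 − 82.3125)² / 82.3125 = 0.0209
  brown white-spotted: (29 − 27.4375)² / 27.4375 = 0.0890
χ² = 0.0628 + 0.1652 + 0.0209 + 0.0890 = 0.3379 ≈ 0.338

0.338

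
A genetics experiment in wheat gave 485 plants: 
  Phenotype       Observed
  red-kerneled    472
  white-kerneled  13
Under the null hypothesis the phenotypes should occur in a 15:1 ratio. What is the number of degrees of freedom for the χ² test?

A goodness-of-fit test with 2 phenotype classes has df = 2 − 1 = 1.

1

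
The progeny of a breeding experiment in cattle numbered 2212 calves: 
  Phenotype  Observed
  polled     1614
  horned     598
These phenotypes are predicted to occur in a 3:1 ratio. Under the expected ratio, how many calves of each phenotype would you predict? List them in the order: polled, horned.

1659, 553

Expected counts for N = 2212 under a 3:1 ratio (total parts = 4):
  polled: 2212 × 3/4 = 1659
  horned: 2212 × 1/4 = 553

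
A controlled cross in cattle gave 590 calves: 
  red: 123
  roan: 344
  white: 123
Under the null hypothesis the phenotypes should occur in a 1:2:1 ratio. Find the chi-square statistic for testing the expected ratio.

Under the 1:2:1 hypothesis (Σ ratio = 4, N = 590):
  red: 590 × 1/4 = 147.5
  roan: 590 × 2/4 = 295
  white: 590 × 1/4 = 147.5
χ² = Σ (O − E)² / E
  red: (123 − 147.5)² / 147.5 = 4.0695
  roan: (344 − 295)² / 295 = 8.1390
  white: (123 − 147.5)² / 147.5 = 4.0695
χ² = 4.0695 + 8.1390 + 4.0695 = 16.278

16.278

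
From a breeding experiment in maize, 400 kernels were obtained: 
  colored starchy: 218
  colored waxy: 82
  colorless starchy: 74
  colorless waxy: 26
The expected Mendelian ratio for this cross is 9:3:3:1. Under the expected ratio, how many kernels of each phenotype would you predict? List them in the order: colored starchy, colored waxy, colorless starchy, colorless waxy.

Total ratio parts = 16. Expected numbers out of 400:
  colored starchy: 400 × 9/16 = 225
  colored waxy: 400 × 3/16 = 75
  colorless starchy: 400 × 3/16 = 75
  colorless waxy: 400 × 1/16 = 25

225, 75, 75, 25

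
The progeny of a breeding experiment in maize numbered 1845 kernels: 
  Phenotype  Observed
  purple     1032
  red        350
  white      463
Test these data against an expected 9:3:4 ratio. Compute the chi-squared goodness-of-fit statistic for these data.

The 9:3:4 ratio has 16 parts, so with N = 1845 the expected counts are:
  purple: 1845 × 9/16 = 1037.8125
  red: 1845 × 3/16 = 345.9375
  white: 1845 × 4/16 = 461.25
χ² = Σ (O − E)² / E
  purple: (1032 − 1037.8125)² / 1037.8125 = 0.0326
  red: (350 − 345.9375)² / 345.9375 = 0.0477
  white: (463 − 461.25)² / 461.25 = 0.0066
χ² = 0.0326 + 0.0477 + 0.0066 = 0.0869 ≈ 0.087

0.087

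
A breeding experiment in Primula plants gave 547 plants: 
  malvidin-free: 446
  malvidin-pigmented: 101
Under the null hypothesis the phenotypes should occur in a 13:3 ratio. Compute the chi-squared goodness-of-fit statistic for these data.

0.029

Under the 13:3 hypothesis (Σ ratio = 16, N = 547):
  malvidin-free: 547 × 13/16 = 444.4375
  malvidin-pigmented: 547 × 3/16 = 102.5625
χ² = Σ (O − E)² / E
  malvidin-free: (446 − 444.4375)² / 444.4375 = 0.0055
  malvidin-pigmented: (101 − 102.5625)² / 102.5625 = 0.0238
χ² = 0.0055 + 0.0238 = 0.0293 ≈ 0.029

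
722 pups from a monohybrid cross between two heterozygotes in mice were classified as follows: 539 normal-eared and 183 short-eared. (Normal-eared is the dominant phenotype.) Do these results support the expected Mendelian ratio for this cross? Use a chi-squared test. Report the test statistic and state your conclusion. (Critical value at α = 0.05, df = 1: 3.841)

For a monohybrid cross between heterozygotes with complete dominance, the expected phenotypic ratio is 3:1.
Under the 3:1 hypothesis (Σ ratio = 4, N = 722):
  normal-eared: 722 × 3/4 = 541.5
  short-eared: 722 × 1/4 = 180.5
χ² = Σ (O − E)² / E
  normal-eared: (539 − 541.5)² / 541.5 = 0.0115
  short-eared: (183 − 180.5)² / 180.5 = 0.0346
χ² = 0.0115 + 0.0346 = 0.0461 ≈ 0.046
Degrees of freedom = 2 − 1 = 1; critical value at α = 0.05 is 3.841.
Since 0.046 < 3.841, we fail to reject the null hypothesis — the data are consistent with the 3:1 ratio.

0.046; consistent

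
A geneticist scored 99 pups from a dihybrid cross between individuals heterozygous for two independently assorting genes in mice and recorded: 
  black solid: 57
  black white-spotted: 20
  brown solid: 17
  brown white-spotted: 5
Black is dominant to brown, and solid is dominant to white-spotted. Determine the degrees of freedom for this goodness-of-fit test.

3

A dihybrid F₂ with independent assortment and complete dominance at both loci gives a 9:3:3:1 phenotypic ratio.
A goodness-of-fit test with 4 phenotype classes has df = 4 − 1 = 3.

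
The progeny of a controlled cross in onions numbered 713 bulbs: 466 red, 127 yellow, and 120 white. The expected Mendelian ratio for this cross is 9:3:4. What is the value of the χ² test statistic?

Total ratio parts = 16. Expected numbers out of 713:
  red: 713 × 9/16 = 401.0625
  yellow: 713 × 3/16 = 133.6875
  white: 713 × 4/16 = 178.25
χ² = Σ (O − E)² / E
  red: (466 − 401.0625)² / 401.0625 = 10.5143
  yellow: (127 − 133.6875)² / 133.6875 = 0.3345
  white: (120 − 178.25)² / 178.25 = 19.0354
χ² = 10.5143 + 0.3345 + 19.0354 = 29.8842 ≈ 29.884

29.884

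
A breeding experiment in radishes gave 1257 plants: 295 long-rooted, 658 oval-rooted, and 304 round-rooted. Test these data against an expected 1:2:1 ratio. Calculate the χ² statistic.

Expected counts for N = 1257 under a 1:2:1 ratio (total parts = 4):
  long-rooted: 1257 × 1/4 = 314.25
  oval-rooted: 1257 × 2/4 = 628.5
  round-rooted: 1257 × 1/4 = 314.25
χ² = Σ (O − E)² / E
  long-rooted: (295 − 314.25)² / 314.25 = 1.1792
  oval-rooted: (658 − 628.5)² / 628.5 = 1.3846
  round-rooted: (304 − 314.25)² / 314.25 = 0.3343
χ² = 1.1792 + 1.3846 + 0.3343 = 2.8981 ≈ 2.898

2.898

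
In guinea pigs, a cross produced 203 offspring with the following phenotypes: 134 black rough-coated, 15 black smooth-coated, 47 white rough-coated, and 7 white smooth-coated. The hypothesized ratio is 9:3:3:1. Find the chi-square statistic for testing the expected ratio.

22.060

Under the 9:3:3:1 hypothesis (Σ ratio = 16, N = 203):
  black rough-coated: 203 × 9/16 = 114.1875
  black smooth-coated: 203 × 3/16 = 38.0625
  white rough-coated: 203 × 3/16 = 38.0625
  white smooth-coated: 203 × 1/16 = 12.6875
χ² = Σ (O − E)² / E
  black rough-coated: (134 − 114.1875)² / 114.1875 = 3.4376
  black smooth-coated: (15 − 38.0625)² / 38.0625 = 13.9738
  white rough-coated: (47 − 38.0625)² / 38.0625 = 2.0986
  white smooth-coated: (7 − 12.6875)² / 12.6875 = 2.5496
χ² = 3.4376 + 13.9738 + 2.0986 + 2.5496 = 22.0596 ≈ 22.060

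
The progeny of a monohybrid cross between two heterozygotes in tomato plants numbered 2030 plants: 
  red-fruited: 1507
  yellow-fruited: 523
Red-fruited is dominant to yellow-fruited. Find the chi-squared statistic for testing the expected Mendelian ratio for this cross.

0.631

For a monohybrid cross between heterozygotes with complete dominance, the expected phenotypic ratio is 3:1.
Total ratio parts = 4. Expected numbers out of 2030:
  red-fruited: 2030 × 3/4 = 1522.5
  yellow-fruited: 2030 × 1/4 = 507.5
χ² = Σ (O − E)² / E
  red-fruited: (1507 − 1522.5)² / 1522.5 = 0.1578
  yellow-fruited: (523 − 507.5)² / 507.5 = 0.4734
χ² = 0.1578 + 0.4734 = 0.6312 ≈ 0.631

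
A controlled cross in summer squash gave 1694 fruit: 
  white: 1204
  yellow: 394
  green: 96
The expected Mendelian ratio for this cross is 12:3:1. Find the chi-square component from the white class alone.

Under the 12:3:1 hypothesis (Σ ratio = 16, N = 1694):
  white: 1694 × 12/16 = 1270.5
  yellow: 1694 × 3/16 = 317.625
  green: 1694 × 1/16 = 105.875
Contribution of white: (1204 − 1270.5)² / 1270.5 = 3.4807

3.481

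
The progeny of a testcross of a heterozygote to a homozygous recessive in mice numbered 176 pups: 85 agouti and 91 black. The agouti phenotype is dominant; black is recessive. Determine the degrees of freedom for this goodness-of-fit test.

1

A testcross of a heterozygote (Aa × aa) gives a 1:1 phenotypic ratio.
A goodness-of-fit test with 2 phenotype classes has df = 2 − 1 = 1.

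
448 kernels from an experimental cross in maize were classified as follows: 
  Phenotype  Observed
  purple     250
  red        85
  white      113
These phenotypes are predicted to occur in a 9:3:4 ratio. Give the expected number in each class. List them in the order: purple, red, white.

The 9:3:4 ratio has 16 parts, so with N = 448 the expected counts are:
  purple: 448 × 9/16 = 252
  red: 448 × 3/16 = 84
  white: 448 × 4/16 = 112

252, 84, 112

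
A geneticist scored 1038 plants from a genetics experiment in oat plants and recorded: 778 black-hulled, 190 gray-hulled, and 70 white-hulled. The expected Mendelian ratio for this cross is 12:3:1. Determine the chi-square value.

0.515

Under the 12:3:1 hypothesis (Σ ratio = 16, N = 1038):
  black-hulled: 1038 × 12/16 = 778.5
  gray-hulled: 1038 × 3/16 = 194.625
  white-hulled: 1038 × 1/16 = 64.875
χ² = Σ (O − E)² / E
  black-hulled: (778 − 778.5)² / 778.5 = 0.0003
  gray-hulled: (190 − 194.625)² / 194.625 = 0.1099
  white-hulled: (70 − 64.875)² / 64.875 = 0.4049
χ² = 0.0003 + 0.1099 + 0.4049 = 0.5151 ≈ 0.515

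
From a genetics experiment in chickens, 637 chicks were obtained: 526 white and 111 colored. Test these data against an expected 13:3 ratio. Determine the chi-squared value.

The 13:3 ratio has 16 parts, so with N = 637 the expected counts are:
  white: 637 × 13/16 = 517.5625
  colored: 637 × 3/16 = 119.4375
χ² = Σ (O − E)² / E
  white: (526 − 517.5625)² / 517.5625 = 0.1376
  colored: (111 − 119.4375)² / 119.4375 = 0.5961
χ² = 0.1376 + 0.5961 = 0.7337 ≈ 0.734

0.734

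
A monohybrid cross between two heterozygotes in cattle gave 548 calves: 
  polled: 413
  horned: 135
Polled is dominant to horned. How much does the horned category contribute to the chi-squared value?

0.029

For a monohybrid cross between heterozygotes with complete dominance, the expected phenotypic ratio is 3:1.
Expected counts for N = 548 under a 3:1 ratio (total parts = 4):
  polled: 548 × 3/4 = 411
  horned: 548 × 1/4 = 137
Contribution of horned: (135 − 137)² / 137 = 0.0292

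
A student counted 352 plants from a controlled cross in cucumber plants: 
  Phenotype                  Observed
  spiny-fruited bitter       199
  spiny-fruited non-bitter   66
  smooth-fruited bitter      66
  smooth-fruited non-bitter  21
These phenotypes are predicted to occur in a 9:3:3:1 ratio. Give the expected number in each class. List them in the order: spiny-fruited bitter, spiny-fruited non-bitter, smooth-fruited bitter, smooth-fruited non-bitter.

198, 66, 66, 22

The 9:3:3:1 ratio has 16 parts, so with N = 352 the expected counts are:
  spiny-fruited bitter: 352 × 9/16 = 198
  spiny-fruited non-bitter: 352 × 3/16 = 66
  smooth-fruited bitter: 352 × 3/16 = 66
  smooth-fruited non-bitter: 352 × 1/16 = 22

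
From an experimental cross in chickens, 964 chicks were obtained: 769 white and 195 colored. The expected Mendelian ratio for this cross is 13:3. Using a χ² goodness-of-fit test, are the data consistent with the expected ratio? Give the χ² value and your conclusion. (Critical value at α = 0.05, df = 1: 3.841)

Expected counts for N = 964 under a 13:3 ratio (total parts = 16):
  white: 964 × 13/16 = 783.25
  colored: 964 × 3/16 = 180.75
χ² = Σ (O − E)² / E
  white: (769 − 783.25)² / 783.25 = 0.2593
  colored: (195 − 180.75)² / 180.75 = 1.1234
χ² = 0.2593 + 1.1234 = 1.3827 ≈ 1.383
Degrees of freedom = 2 − 1 = 1; critical value at α = 0.05 is 3.841.
Since 1.383 < 3.841, we fail to reject the null hypothesis — the data are consistent with the 13:3 ratio.

1.383; consistent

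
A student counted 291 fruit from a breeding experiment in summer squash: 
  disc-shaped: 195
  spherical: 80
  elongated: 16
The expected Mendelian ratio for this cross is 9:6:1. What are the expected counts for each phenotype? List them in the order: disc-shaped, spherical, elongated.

163.6875, 109.125, 18.1875

Total ratio parts = 16. Expected numbers out of 291:
  disc-shaped: 291 × 9/16 = 163.6875
  spherical: 291 × 6/16 = 109.125
  elongated: 291 × 1/16 = 18.1875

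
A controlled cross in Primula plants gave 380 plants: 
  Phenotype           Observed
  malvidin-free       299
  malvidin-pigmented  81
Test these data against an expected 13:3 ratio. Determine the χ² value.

1.642

Total ratio parts = 16. Expected numbers out of 380:
  malvidin-free: 380 × 13/16 = 308.75
  malvidin-pigmented: 380 × 3/16 = 71.25
χ² = Σ (O − E)² / E
  malvidin-free: (299 − 308.75)² / 308.75 = 0.3079
  malvidin-pigmented: (81 − 71.25)² / 71.25 = 1.3342
χ² = 0.3079 + 1.3342 = 1.6421 ≈ 1.642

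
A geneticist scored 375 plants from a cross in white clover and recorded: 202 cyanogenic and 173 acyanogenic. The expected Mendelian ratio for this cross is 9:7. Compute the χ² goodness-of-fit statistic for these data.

The 9:7 ratio has 16 parts, so with N = 375 the expected counts are:
  cyanogenic: 375 × 9/16 = 210.9375
  acyanogenic: 375 × 7/16 = 164.0625
χ² = Σ (O − E)² / E
  cyanogenic: (202 − 210.9375)² / 210.9375 = 0.3787
  acyanogenic: (173 − 164.0625)² / 164.0625 = 0.4869
χ² = 0.3787 + 0.4869 = 0.8656 ≈ 0.866

0.866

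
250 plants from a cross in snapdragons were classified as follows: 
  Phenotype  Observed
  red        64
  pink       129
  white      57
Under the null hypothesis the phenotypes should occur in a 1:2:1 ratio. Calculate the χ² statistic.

0.648

Expected counts for N = 250 under a 1:2:1 ratio (total parts = 4):
  red: 250 × 1/4 = 62.5
  pink: 250 × 2/4 = 125
  white: 250 × 1/4 = 62.5
χ² = Σ (O − E)² / E
  red: (64 − 62.5)² / 62.5 = 0.0360
  pink: (129 − 125)² / 125 = 0.1280
  white: (57 − 62.5)² / 62.5 = 0.4840
χ² = 0.0360 + 0.1280 + 0.4840 = 0.648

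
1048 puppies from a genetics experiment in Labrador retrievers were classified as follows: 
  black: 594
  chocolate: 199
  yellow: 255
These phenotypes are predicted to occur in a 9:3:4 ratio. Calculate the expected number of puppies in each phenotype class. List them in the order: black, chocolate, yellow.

589.5, 196.5, 262

The 9:3:4 ratio has 16 parts, so with N = 1048 the expected counts are:
  black: 1048 × 9/16 = 589.5
  chocolate: 1048 × 3/16 = 196.5
  yellow: 1048 × 4/16 = 262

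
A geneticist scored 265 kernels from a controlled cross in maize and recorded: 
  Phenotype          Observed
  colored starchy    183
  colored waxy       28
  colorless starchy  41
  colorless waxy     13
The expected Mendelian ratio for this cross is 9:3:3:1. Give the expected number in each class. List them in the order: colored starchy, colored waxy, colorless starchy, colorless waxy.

149.0625, 49.6875, 49.6875, 16.5625

Expected counts for N = 265 under a 9:3:3:1 ratio (total parts = 16):
  colored starchy: 265 × 9/16 = 149.0625
  colored waxy: 265 × 3/16 = 49.6875
  colorless starchy: 265 × 3/16 = 49.6875
  colorless waxy: 265 × 1/16 = 16.5625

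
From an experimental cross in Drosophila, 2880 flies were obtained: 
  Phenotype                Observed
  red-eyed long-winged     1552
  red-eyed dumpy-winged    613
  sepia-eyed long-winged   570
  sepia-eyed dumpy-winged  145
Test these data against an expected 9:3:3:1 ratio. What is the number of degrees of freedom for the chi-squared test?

3

A goodness-of-fit test with 4 phenotype classes has df = 4 − 1 = 3.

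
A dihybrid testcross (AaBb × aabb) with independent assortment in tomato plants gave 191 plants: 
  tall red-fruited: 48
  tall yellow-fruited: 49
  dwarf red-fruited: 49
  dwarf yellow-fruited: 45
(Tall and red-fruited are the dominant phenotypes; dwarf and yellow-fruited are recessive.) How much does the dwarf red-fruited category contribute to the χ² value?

0.033

A dihybrid testcross with independent assortment gives a 1:1:1:1 ratio.
Under the 1:1:1:1 hypothesis (Σ ratio = 4, N = 191):
  tall red-fruited: 191 × 1/4 = 47.75
  tall yellow-fruited: 191 × 1/4 = 47.75
  dwarf red-fruited: 191 × 1/4 = 47.75
  dwarf yellow-fruited: 191 × 1/4 = 47.75
Contribution of dwarf red-fruited: (49 − 47.75)² / 47.75 = 0.0327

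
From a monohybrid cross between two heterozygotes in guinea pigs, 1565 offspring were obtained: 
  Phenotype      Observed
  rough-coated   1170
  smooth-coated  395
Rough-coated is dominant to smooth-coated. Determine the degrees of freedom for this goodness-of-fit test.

For a monohybrid cross between heterozygotes with complete dominance, the expected phenotypic ratio is 3:1.
A goodness-of-fit test with 2 phenotype classes has df = 2 − 1 = 1.

1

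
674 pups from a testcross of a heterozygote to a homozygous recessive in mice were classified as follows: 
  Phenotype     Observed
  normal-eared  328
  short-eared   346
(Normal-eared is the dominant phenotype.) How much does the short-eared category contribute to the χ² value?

A testcross of a heterozygote (Aa × aa) gives a 1:1 phenotypic ratio.
Expected counts for N = 674 under a 1:1 ratio (total parts = 2):
  normal-eared: 674 × 1/2 = 337
  short-eared: 674 × 1/2 = 337
Contribution of short-eared: (346 − 337)² / 337 = 0.2404

0.240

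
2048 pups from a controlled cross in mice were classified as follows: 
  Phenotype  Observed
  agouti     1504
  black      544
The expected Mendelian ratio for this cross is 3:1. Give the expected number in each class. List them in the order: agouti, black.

1536, 512

The 3:1 ratio has 4 parts, so with N = 2048 the expected counts are:
  agouti: 2048 × 3/4 = 1536
  black: 2048 × 1/4 = 512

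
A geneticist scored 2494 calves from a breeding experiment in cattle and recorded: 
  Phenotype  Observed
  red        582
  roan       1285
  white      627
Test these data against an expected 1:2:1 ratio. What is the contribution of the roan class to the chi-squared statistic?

1.158

The 1:2:1 ratio has 4 parts, so with N = 2494 the expected counts are:
  red: 2494 × 1/4 = 623.5
  roan: 2494 × 2/4 = 1247
  white: 2494 × 1/4 = 623.5
Contribution of roan: (1285 − 1247)² / 1247 = 1.1580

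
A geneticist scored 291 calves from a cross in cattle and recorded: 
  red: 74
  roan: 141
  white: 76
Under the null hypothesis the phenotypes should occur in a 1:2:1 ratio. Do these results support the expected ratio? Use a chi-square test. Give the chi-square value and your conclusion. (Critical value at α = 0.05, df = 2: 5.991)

The 1:2:1 ratio has 4 parts, so with N = 291 the expected counts are:
  red: 291 × 1/4 = 72.75
  roan: 291 × 2/4 = 145.5
  white: 291 × 1/4 = 72.75
χ² = Σ (O − E)² / E
  red: (74 − 72.75)² / 72.75 = 0.0215
  roan: (141 − 145.5)² / 145.5 = 0.1392
  white: (76 − 72.75)² / 72.75 = 0.1452
χ² = 0.0215 + 0.1392 + 0.1452 = 0.3059 ≈ 0.306
Degrees of freedom = 3 − 1 = 2; critical value at α = 0.05 is 5.991.
Since 0.306 < 5.991, we fail to reject the null hypothesis — the data are consistent with the 1:2:1 ratio.

0.306; consistent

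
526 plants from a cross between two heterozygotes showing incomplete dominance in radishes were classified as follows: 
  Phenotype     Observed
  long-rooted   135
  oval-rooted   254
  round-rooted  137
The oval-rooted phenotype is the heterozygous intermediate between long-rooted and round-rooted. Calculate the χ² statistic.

0.631

With incomplete dominance, a heterozygote × heterozygote cross gives a 1:2:1 phenotypic ratio.
The 1:2:1 ratio has 4 parts, so with N = 526 the expected counts are:
  long-rooted: 526 × 1/4 = 131.5
  oval-rooted: 526 × 2/4 = 263
  round-rooted: 526 × 1/4 = 131.5
χ² = Σ (O − E)² / E
  long-rooted: (135 − 131.5)² / 131.5 = 0.0932
  oval-rooted: (254 − 263)² / 263 = 0.3080
  round-rooted: (137 − 131.5)² / 131.5 = 0.2300
χ² = 0.0932 + 0.3080 + 0.2300 = 0.6312 ≈ 0.631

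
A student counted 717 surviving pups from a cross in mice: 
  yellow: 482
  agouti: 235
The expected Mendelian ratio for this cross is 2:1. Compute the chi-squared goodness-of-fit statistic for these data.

0.100

Expected counts for N = 717 under a 2:1 ratio (total parts = 3):
  yellow: 717 × 2/3 = 478
  agouti: 717 × 1/3 = 239
χ² = Σ (O − E)² / E
  yellow: (482 − 478)² / 478 = 0.0335
  agouti: (235 − 239)² / 239 = 0.0669
χ² = 0.0335 + 0.0669 = 0.1004 ≈ 0.100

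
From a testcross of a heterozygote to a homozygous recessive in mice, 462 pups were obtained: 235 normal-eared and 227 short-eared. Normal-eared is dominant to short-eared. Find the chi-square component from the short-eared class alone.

A testcross of a heterozygote (Aa × aa) gives a 1:1 phenotypic ratio.
Expected counts for N = 462 under a 1:1 ratio (total parts = 2):
  normal-eared: 462 × 1/2 = 231
  short-eared: 462 × 1/2 = 231
Contribution of short-eared: (227 − 231)² / 231 = 0.0693

0.069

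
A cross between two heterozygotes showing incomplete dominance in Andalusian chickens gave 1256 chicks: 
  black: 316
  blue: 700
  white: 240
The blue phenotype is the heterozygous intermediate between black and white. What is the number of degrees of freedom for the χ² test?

2

With incomplete dominance, a heterozygote × heterozygote cross gives a 1:2:1 phenotypic ratio.
A goodness-of-fit test with 3 phenotype classes has df = 3 − 1 = 2.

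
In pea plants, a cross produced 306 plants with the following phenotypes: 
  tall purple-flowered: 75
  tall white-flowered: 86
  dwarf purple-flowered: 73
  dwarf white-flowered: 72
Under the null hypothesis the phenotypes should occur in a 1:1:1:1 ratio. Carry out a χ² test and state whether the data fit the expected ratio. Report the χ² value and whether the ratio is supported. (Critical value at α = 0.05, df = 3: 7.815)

Expected counts for N = 306 under a 1:1:1:1 ratio (total parts = 4):
  tall purple-flowered: 306 × 1/4 = 76.5
  tall white-flowered: 306 × 1/4 = 76.5
  dwarf purple-flowered: 306 × 1/4 = 76.5
  dwarf white-flowered: 306 × 1/4 = 76.5
χ² = Σ (O − E)² / E
  tall purple-flowered: (75 − 76.5)² / 76.5 = 0.0294
  tall white-flowered: (86 − 76.5)² / 76.5 = 1.1797
  dwarf purple-flowered: (73 − 76.5)² / 76.5 = 0.1601
  dwarf white-flowered: (72 − 76.5)² / 76.5 = 0.2647
χ² = 0.0294 + 1.1797 + 0.1601 + 0.2647 = 1.6339 ≈ 1.634
Degrees of freedom = 4 − 1 = 3; critical value at α = 0.05 is 7.815.
Since 1.634 < 7.815, we fail to reject the null hypothesis — the data are consistent with the 1:1:1:1 ratio.

1.634; consistent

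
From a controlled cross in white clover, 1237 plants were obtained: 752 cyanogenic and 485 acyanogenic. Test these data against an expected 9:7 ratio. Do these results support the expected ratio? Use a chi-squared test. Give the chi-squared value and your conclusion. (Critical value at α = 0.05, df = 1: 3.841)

Total ratio parts = 16. Expected numbers out of 1237:
  cyanogenic: 1237 × 9/16 = 695.8125
  acyanogenic: 1237 × 7/16 = 541.1875
χ² = Σ (O − E)² / E
  cyanogenic: (752 − 695.8125)² / 695.8125 = 4.5372
  acyanogenic: (485 − 541.1875)² / 541.1875 = 5.8335
χ² = 4.5372 + 5.8335 = 10.3707 ≈ 10.371
Degrees of freedom = 2 − 1 = 1; critical value at α = 0.05 is 3.841.
Since 10.371 > 3.841, we reject the null hypothesis — the data do not fit the 9:7 ratio.

10.371; not consistent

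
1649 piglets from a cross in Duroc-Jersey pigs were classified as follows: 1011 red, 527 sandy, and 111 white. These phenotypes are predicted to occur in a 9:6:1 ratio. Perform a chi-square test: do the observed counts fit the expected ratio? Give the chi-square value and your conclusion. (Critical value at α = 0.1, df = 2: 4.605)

Under the 9:6:1 hypothesis (Σ ratio = 16, N = 1649):
  red: 1649 × 9/16 = 927.5625
  sandy: 1649 × 6/16 = 618.375
  white: 1649 × 1/16 = 103.0625
χ² = Σ (O − E)² / E
  red: (1011 − 927.5625)² / 927.5625 = 7.5055
  sandy: (527 − 618.375)² / 618.375 = 13.5021
  white: (111 − 103.0625)² / 103.0625 = 0.6113
χ² = 7.5055 + 13.5021 + 0.6113 = 21.6189 ≈ 21.619
Degrees of freedom = 3 − 1 = 2; critical value at α = 0.1 is 4.605.
Since 21.619 > 4.605, we reject the null hypothesis — the data do not fit the 9:6:1 ratio.

21.619; not consistent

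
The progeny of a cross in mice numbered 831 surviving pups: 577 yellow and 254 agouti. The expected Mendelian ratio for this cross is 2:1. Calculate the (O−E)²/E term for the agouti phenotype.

1.910

Total ratio parts = 3. Expected numbers out of 831:
  yellow: 831 × 2/3 = 554
  agouti: 831 × 1/3 = 277
Contribution of agouti: (254 − 277)² / 277 = 1.9097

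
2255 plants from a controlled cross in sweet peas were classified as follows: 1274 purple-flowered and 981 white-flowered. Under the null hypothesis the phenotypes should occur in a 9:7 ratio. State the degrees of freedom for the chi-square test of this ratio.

A goodness-of-fit test with 2 phenotype classes has df = 2 − 1 = 1.

1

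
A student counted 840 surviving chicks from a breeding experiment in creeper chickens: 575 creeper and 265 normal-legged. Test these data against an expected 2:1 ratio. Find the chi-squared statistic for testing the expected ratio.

Under the 2:1 hypothesis (Σ ratio = 3, N = 840):
  creeper: 840 × 2/3 = 560
  normal-legged: 840 × 1/3 = 280
χ² = Σ (O − E)² / E
  creeper: (575 − 560)² / 560 = 0.4018
  normal-legged: (265 − 280)² / 280 = 0.8036
χ² = 0.4018 + 0.8036 = 1.2054 ≈ 1.205

1.205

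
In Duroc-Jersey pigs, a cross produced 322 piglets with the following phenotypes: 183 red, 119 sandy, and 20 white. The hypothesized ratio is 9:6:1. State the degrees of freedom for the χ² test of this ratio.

2

A goodness-of-fit test with 3 phenotype classes has df = 3 − 1 = 2.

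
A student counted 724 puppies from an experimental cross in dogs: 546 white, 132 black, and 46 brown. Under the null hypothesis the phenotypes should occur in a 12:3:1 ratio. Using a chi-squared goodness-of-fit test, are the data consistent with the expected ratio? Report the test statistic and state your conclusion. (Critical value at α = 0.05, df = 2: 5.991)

The 12:3:1 ratio has 16 parts, so with N = 724 the expected counts are:
  white: 724 × 12/16 = 543
  black: 724 × 3/16 = 135.75
  brown: 724 × 1/16 = 45.25
χ² = Σ (O − E)² / E
  white: (546 − 543)² / 543 = 0.0166
  black: (132 − 135.75)² / 135.75 = 0.1036
  brown: (46 − 45.25)² / 45.25 = 0.0124
χ² = 0.0166 + 0.1036 + 0.0124 = 0.1326 ≈ 0.133
Degrees of freedom = 3 − 1 = 2; critical value at α = 0.05 is 5.991.
Since 0.133 < 5.991, we fail to reject the null hypothesis — the data are consistent with the 12:3:1 ratio.

0.133; consistent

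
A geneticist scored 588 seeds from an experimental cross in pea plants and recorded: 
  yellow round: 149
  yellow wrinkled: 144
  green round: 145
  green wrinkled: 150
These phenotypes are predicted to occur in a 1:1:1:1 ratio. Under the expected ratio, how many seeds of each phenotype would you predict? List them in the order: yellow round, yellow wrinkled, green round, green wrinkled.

147, 147, 147, 147

Total ratio parts = 4. Expected numbers out of 588:
  yellow round: 588 × 1/4 = 147
  yellow wrinkled: 588 × 1/4 = 147
  green round: 588 × 1/4 = 147
  green wrinkled: 588 × 1/4 = 147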